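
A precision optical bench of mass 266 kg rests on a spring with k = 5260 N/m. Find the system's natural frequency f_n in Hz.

ω_n = √(k/m) = √(5260/266) = √19.77 = 4.447 rad/s.
f_n = ω_n/(2π) = 4.447/6.283 = 0.7077 Hz.

0.708 Hz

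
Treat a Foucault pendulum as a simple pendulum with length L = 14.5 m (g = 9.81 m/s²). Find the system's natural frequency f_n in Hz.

For a simple pendulum ω_n = √(g/L) = √(9.81/14.5) = √0.6766 = 0.8225 rad/s.
f_n = ω_n/(2π) = 0.8225/6.283 = 0.1309 Hz.

0.131 Hz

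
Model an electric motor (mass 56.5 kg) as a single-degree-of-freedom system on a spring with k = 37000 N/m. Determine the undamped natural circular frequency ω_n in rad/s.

25.6 rad/s

ω_n = √(k/m) = √(37000/56.5) = √654.9 = 25.59 rad/s.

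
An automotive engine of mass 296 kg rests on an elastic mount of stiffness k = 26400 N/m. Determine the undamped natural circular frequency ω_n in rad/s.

ω_n = √(k/m) = √(26400/296) = √89.19 = 9.444 rad/s.

9.44 rad/s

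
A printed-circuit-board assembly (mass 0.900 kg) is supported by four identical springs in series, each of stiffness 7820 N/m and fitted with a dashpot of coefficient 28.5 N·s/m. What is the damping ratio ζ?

0.340

Series springs: 1/k_eq = 4/7820, so k_eq = 7820/4 = 1955 N/m.
ω_n = √(k_eq/m) = √(1955/0.900) = 46.61 rad/s.
Critical damping c_c = 2√(k_eq·m) = 2√(1955 × 0.900) = 83.89 N·s/m, so ζ = c/c_c = 28.5/83.89 = 0.3397.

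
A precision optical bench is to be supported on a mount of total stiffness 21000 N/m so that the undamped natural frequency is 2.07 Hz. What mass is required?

ω_n = 2πf_n = 2π × 2.07 = 13.01 rad/s.
m = k/ω_n² = 21000/13.01² = 21000/169.2 = 124.1 kg.

124 kg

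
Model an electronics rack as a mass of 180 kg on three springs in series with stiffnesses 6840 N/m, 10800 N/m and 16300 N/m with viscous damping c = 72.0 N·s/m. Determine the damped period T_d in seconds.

Series springs: 1/k_eq = 1/6840 + 1/10800 + 1/16300 = 0.0003001, so k_eq = 3332 N/m.
ω_n = √(k_eq/m) = √(3332/180) = 4.302 rad/s.
Critical damping c_c = 2√(k_eq·m) = 2√(3332 × 180) = 1549 N·s/m, so ζ = c/c_c = 72.0/1549 = 0.04649.
ω_d = ω_n√(1 − ζ²) = 4.302 × √(1 − 0.00216) = 4.298 rad/s.
T_d = 2π/ω_d = 1.462 s.

1.46 s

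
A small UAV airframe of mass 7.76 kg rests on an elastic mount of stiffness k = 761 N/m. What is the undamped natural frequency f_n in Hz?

ω_n = √(k/m) = √(761.0/7.76) = √98.07 = 9.903 rad/s.
f_n = ω_n/(2π) = 9.903/6.283 = 1.576 Hz.

1.58 Hz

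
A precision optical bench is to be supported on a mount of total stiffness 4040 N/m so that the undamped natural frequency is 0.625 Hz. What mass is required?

262 kg

ω_n = 2πf_n = 2π × 0.625 = 3.927 rad/s.
m = k/ω_n² = 4040/3.927² = 4040/15.42 = 262.0 kg.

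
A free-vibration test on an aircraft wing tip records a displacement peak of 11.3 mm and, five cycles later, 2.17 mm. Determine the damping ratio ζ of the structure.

Logarithmic decrement δ = (1/n)·ln(x₀/x_n) = (1/5)·ln(11.3/2.17) = (1/5)·ln(5.207) = 0.3300.
ζ = δ/√(4π² + δ²) = 0.3300/√(39.48 + 0.109) = 0.3300/6.292 = 0.05245.

0.0525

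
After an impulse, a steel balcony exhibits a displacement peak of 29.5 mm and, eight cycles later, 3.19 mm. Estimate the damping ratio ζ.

0.0442

Logarithmic decrement δ = (1/n)·ln(x₀/x_n) = (1/8)·ln(29.5/3.19) = (1/8)·ln(9.248) = 0.2780.
ζ = δ/√(4π² + δ²) = 0.2780/√(39.48 + 0.0773) = 0.2780/6.289 = 0.04421.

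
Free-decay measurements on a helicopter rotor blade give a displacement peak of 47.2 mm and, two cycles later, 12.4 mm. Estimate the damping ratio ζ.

0.106

Logarithmic decrement δ = (1/n)·ln(x₀/x_n) = (1/2)·ln(47.2/12.4) = (1/2)·ln(3.806) = 0.6683.
ζ = δ/√(4π² + δ²) = 0.6683/√(39.48 + 0.447) = 0.6683/6.319 = 0.1058.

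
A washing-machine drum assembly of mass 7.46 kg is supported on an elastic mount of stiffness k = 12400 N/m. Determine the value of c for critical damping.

608 N·s/m

c_c = 2√(k·m) = 2√(12400 × 7.46) = 2 × 304.1 = 608.3 N·s/m.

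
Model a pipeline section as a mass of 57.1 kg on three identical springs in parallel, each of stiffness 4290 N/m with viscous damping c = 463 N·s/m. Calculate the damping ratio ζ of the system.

0.270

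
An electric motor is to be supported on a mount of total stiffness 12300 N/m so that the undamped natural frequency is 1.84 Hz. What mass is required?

ω_n = 2πf_n = 2π × 1.84 = 11.56 rad/s.
m = k/ω_n² = 12300/11.56² = 12300/133.7 = 92.03 kg.

92.0 kg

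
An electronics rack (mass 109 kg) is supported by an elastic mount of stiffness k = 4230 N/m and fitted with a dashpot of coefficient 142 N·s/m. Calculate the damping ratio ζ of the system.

0.105

ω_n = √(k/m) = √(4230/109) = 6.230 rad/s.
Critical damping c_c = 2√(k·m) = 2√(4230 × 109) = 1358 N·s/m, so ζ = c/c_c = 142/1358 = 0.1046.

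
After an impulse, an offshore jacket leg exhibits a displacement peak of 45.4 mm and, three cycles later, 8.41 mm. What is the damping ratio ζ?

0.0891

Logarithmic decrement δ = (1/n)·ln(x₀/x_n) = (1/3)·ln(45.4/8.41) = (1/3)·ln(5.398) = 0.5620.
ζ = δ/√(4π² + δ²) = 0.5620/√(39.48 + 0.316) = 0.5620/6.308 = 0.08909.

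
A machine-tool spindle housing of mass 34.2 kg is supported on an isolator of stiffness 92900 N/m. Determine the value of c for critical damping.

c_c = 2√(k·m) = 2√(92900 × 34.2) = 2 × 1782 = 3565 N·s/m.

3560 N·s/m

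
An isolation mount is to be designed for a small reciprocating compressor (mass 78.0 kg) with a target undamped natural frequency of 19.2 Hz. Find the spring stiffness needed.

1140000 N/m

ω_n = 2πf_n = 2π × 19.2 = 120.6 rad/s.
k = m·ω_n² = 78.0 × 120.6² = 78.0 × 14550 = 1135000 N/m.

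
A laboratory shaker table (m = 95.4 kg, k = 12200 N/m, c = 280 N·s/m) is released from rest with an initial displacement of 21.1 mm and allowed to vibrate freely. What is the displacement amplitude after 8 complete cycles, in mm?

ζ = c/(2√(km)) = 280/(2√(12200 × 95.4)) = 280/2158 = 0.1298.
Logarithmic decrement δ = 2πζ/√(1 − ζ²) = 2π × 0.1298/√(1 − 0.0168) = 0.8223.
After n cycles, x_n/x₀ = e^(−nδ), so x_8 = 21.1 × e^(−8 × 0.8223) = 21.1 × 0.001390 = 0.02933 mm.

0.0293 mm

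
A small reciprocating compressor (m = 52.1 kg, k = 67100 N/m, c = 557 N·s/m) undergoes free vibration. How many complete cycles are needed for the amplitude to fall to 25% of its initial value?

ζ = c/(2√(km)) = 557/(2√(67100 × 52.1)) = 557/3739 = 0.1490.
Logarithmic decrement δ = 2πζ/√(1 − ζ²) = 2π × 0.1490/√(1 − 0.0222) = 0.9464.
x_n/x₀ = e^(−nδ) ≤ 0.25; take ln: n ≥ ln(1/0.25)/δ = 1.386/0.9464 = 1.465.
So 2 complete cycles are required.

2 cycles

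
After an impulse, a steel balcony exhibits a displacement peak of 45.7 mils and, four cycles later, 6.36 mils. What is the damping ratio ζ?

0.0782

Logarithmic decrement δ = (1/n)·ln(x₀/x_n) = (1/4)·ln(45.7/6.36) = (1/4)·ln(7.186) = 0.4930.
ζ = δ/√(4π² + δ²) = 0.4930/√(39.48 + 0.243) = 0.4930/6.302 = 0.07823.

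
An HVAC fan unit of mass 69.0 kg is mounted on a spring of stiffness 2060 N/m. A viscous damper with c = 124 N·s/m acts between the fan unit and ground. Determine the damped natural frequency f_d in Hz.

0.858 Hz

ω_n = √(k/m) = √(2060/69.0) = 5.464 rad/s.
Critical damping c_c = 2√(k·m) = 2√(2060 × 69.0) = 754.0 N·s/m, so ζ = c/c_c = 124/754.0 = 0.1644.
ω_d = ω_n√(1 − ζ²) = 5.464 × √(1 − 0.0270) = 5.390 rad/s.
f_d = ω_d/(2π) = 0.8578 Hz.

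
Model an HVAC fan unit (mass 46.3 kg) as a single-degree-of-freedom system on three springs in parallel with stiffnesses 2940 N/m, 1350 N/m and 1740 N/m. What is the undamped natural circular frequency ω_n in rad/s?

Parallel springs add: k_eq = 2940 + 1350 + 1740 = 6030 N/m.
ω_n = √(k_eq/m) = √(6030/46.3) = √130.2 = 11.41 rad/s.

11.4 rad/s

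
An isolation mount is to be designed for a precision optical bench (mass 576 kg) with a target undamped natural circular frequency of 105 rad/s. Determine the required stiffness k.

6350000 N/m

k = m·ω_n² = 576 × 105.0² = 576 × 11020 = 6350000 N/m.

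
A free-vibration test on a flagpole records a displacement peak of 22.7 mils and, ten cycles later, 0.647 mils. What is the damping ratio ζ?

0.0565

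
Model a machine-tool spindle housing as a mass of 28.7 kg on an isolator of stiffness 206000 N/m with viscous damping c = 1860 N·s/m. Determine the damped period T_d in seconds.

0.0803 s

ω_n = √(k/m) = √(206000/28.7) = 84.72 rad/s.
Critical damping c_c = 2√(k·m) = 2√(206000 × 28.7) = 4863 N·s/m, so ζ = c/c_c = 1860/4863 = 0.3825.
ω_d = ω_n√(1 − ζ²) = 84.72 × √(1 − 0.146) = 78.28 rad/s.
T_d = 2π/ω_d = 0.08027 s.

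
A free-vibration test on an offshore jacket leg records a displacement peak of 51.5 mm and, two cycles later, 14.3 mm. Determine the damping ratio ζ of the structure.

0.101

Logarithmic decrement δ = (1/n)·ln(x₀/x_n) = (1/2)·ln(51.5/14.3) = (1/2)·ln(3.601) = 0.6407.
ζ = δ/√(4π² + δ²) = 0.6407/√(39.48 + 0.410) = 0.6407/6.316 = 0.1014.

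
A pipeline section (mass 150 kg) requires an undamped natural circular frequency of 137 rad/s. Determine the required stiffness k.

2820000 N/m

k = m·ω_n² = 150 × 137.0² = 150 × 18770 = 2815000 N/m.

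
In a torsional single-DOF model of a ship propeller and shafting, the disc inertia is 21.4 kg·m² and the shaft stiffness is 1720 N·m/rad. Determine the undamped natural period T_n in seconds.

ω_n = √(k_t/J) = √(1720/21.4) = √80.37 = 8.965 rad/s.
T_n = 2π/ω_n = 6.283/8.965 = 0.7008 s.

0.701 s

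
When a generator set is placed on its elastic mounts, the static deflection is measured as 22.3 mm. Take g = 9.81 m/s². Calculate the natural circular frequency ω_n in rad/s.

ω_n = √(g/δ_st) = √(9.81/0.0223) = √439.9 = 20.97 rad/s.

21.0 rad/s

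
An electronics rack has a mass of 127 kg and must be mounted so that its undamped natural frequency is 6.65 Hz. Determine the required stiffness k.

222000 N/m

ω_n = 2πf_n = 2π × 6.65 = 41.78 rad/s.
k = m·ω_n² = 127 × 41.78² = 127 × 1746 = 221700 N/m.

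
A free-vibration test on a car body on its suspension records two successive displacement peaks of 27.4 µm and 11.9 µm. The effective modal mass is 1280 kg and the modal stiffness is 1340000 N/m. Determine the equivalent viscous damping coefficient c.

10900 N·s/m

Logarithmic decrement δ = (1/n)·ln(x₀/x_n) = (1/1)·ln(27.4/11.9) = (1/1)·ln(2.303) = 0.8340.
ζ = δ/√(4π² + δ²) = 0.8340/√(39.48 + 0.696) = 0.8340/6.338 = 0.1316.
c = ζ · 2√(km) = 0.1316 × 2√(1340000 × 1280) = 0.1316 × 82830 = 10900 N·s/m.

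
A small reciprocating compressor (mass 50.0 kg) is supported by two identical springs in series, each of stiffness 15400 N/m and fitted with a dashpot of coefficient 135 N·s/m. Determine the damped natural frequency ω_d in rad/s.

Series springs: 1/k_eq = 2/15400, so k_eq = 15400/2 = 7700 N/m.
ω_n = √(k_eq/m) = √(7700/50.0) = 12.41 rad/s.
Critical damping c_c = 2√(k_eq·m) = 2√(7700 × 50.0) = 1241 N·s/m, so ζ = c/c_c = 135/1241 = 0.1088.
ω_d = ω_n√(1 − ζ²) = 12.41 × √(1 − 0.0118) = 12.34 rad/s.

12.3 rad/s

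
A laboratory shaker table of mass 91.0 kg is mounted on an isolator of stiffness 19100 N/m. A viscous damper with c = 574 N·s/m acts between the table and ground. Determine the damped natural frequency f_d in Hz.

ω_n = √(k/m) = √(19100/91.0) = 14.49 rad/s.
Critical damping c_c = 2√(k·m) = 2√(19100 × 91.0) = 2637 N·s/m, so ζ = c/c_c = 574/2637 = 0.2177.
ω_d = ω_n√(1 − ζ²) = 14.49 × √(1 − 0.0474) = 14.14 rad/s.
f_d = ω_d/(2π) = 2.250 Hz.

2.25 Hz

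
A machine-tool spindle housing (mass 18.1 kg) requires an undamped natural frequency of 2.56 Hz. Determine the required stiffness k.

4680 N/m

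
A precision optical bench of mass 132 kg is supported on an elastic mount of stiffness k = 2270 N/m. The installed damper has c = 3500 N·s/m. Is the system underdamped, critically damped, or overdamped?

overdamped

c_c = 2√(k·m) = 1095 N·s/m; ζ = c/c_c = 3500/1095 = 3.20.
Since ζ > 1 the system is overdamped.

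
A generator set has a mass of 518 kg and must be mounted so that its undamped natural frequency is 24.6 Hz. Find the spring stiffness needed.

ω_n = 2πf_n = 2π × 24.6 = 154.6 rad/s.
k = m·ω_n² = 518 × 154.6² = 518 × 23890 = 12380000 N/m.

12400000 N/m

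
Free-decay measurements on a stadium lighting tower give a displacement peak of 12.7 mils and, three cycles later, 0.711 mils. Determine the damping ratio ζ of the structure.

Logarithmic decrement δ = (1/n)·ln(x₀/x_n) = (1/3)·ln(12.7/0.711) = (1/3)·ln(17.86) = 0.9609.
ζ = δ/√(4π² + δ²) = 0.9609/√(39.48 + 0.923) = 0.9609/6.356 = 0.1512.

0.151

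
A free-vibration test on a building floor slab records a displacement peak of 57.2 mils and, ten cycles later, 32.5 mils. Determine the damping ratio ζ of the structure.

Logarithmic decrement δ = (1/n)·ln(x₀/x_n) = (1/10)·ln(57.2/32.5) = (1/10)·ln(1.760) = 0.05653.
ζ = δ/√(4π² + δ²) = 0.05653/√(39.48 + 0.00320) = 0.05653/6.283 = 0.008997.

0.00900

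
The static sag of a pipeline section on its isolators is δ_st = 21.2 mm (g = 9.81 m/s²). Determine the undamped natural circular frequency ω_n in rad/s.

ω_n = √(g/δ_st) = √(9.81/0.0212) = √462.7 = 21.51 rad/s.

21.5 rad/s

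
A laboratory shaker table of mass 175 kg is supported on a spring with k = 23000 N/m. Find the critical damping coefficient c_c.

4010 N·s/m

c_c = 2√(k·m) = 2√(23000 × 175) = 2 × 2006 = 4012 N·s/m.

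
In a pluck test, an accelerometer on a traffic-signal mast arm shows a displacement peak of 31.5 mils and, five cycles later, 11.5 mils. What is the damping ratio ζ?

Logarithmic decrement δ = (1/n)·ln(x₀/x_n) = (1/5)·ln(31.5/11.5) = (1/5)·ln(2.739) = 0.2015.
ζ = δ/√(4π² + δ²) = 0.2015/√(39.48 + 0.0406) = 0.2015/6.286 = 0.03206.

0.0321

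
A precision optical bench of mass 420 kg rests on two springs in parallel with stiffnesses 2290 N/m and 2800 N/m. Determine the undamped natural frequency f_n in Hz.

Parallel springs add: k_eq = 2290 + 2800 = 5090 N/m.
ω_n = √(k_eq/m) = √(5090/420) = √12.12 = 3.481 rad/s.
f_n = ω_n/(2π) = 3.481/6.283 = 0.5541 Hz.

0.554 Hz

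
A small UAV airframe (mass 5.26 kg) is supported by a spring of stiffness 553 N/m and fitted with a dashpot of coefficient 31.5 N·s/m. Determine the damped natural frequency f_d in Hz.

1.56 Hz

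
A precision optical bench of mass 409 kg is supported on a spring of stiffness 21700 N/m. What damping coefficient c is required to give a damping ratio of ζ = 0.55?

3280 N·s/m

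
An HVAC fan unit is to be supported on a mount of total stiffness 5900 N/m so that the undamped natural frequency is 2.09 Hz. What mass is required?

34.2 kg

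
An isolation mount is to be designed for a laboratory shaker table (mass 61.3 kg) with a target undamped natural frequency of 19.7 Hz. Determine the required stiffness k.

939000 N/m

ω_n = 2πf_n = 2π × 19.7 = 123.8 rad/s.
k = m·ω_n² = 61.3 × 123.8² = 61.3 × 15320 = 939200 N/m.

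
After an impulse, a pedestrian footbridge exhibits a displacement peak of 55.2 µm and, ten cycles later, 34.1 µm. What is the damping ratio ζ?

0.00767

Logarithmic decrement δ = (1/n)·ln(x₀/x_n) = (1/10)·ln(55.2/34.1) = (1/10)·ln(1.619) = 0.04817.
ζ = δ/√(4π² + δ²) = 0.04817/√(39.48 + 0.00232) = 0.04817/6.283 = 0.007666.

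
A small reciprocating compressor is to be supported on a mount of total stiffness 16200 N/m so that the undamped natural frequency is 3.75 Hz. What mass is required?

29.2 kg

ω_n = 2πf_n = 2π × 3.75 = 23.56 rad/s.
m = k/ω_n² = 16200/23.56² = 16200/555.2 = 29.18 kg.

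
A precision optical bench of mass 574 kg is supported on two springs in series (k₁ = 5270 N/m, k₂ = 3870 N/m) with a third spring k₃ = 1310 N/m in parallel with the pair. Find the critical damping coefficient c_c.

Series pair: k_s = k₁k₂/(k₁+k₂) = (5270)(3870)/(5270 + 3870) = 2231 N/m. In parallel with k₃: k_eq = 2231 + 1310 = 3541 N/m.
c_c = 2√(k_eq·m) = 2√(3541 × 574) = 2 × 1426 = 2851 N·s/m.

2850 N·s/m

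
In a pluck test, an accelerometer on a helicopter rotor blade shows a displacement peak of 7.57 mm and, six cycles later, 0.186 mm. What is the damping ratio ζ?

0.0978

Logarithmic decrement δ = (1/n)·ln(x₀/x_n) = (1/6)·ln(7.57/0.186) = (1/6)·ln(40.70) = 0.6177.
ζ = δ/√(4π² + δ²) = 0.6177/√(39.48 + 0.382) = 0.6177/6.313 = 0.09784.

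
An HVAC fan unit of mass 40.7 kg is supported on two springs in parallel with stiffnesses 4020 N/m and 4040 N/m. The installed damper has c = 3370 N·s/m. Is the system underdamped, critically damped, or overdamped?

Parallel springs add: k_eq = 4020 + 4040 = 8060 N/m.
c_c = 2√(k_eq·m) = 1145 N·s/m; ζ = c/c_c = 3370/1145 = 2.94.
Since ζ > 1 the system is overdamped.

overdamped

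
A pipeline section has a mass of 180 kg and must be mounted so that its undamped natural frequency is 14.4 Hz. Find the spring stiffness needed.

ω_n = 2πf_n = 2π × 14.4 = 90.48 rad/s.
k = m·ω_n² = 180 × 90.48² = 180 × 8186 = 1474000 N/m.

1470000 N/m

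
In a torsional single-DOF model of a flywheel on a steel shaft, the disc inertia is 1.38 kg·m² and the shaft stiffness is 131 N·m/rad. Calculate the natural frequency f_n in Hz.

1.55 Hz

ω_n = √(k_t/J) = √(131/1.38) = √94.93 = 9.743 rad/s.
f_n = ω_n/(2π) = 9.743/6.283 = 1.551 Hz.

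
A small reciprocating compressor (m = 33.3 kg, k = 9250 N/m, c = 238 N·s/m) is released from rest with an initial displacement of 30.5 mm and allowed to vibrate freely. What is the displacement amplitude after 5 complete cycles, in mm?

0.0308 mm

ζ = c/(2√(km)) = 238/(2√(9250 × 33.3)) = 238/1110 = 0.2144.
Logarithmic decrement δ = 2πζ/√(1 − ζ²) = 2π × 0.2144/√(1 − 0.0460) = 1.379.
After n cycles, x_n/x₀ = e^(−nδ), so x_5 = 30.5 × e^(−5 × 1.379) = 30.5 × 0.001011 = 0.03085 mm.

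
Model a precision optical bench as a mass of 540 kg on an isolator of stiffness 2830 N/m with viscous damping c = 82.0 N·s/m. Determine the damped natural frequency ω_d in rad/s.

2.29 rad/s

ω_n = √(k/m) = √(2830/540) = 2.289 rad/s.
Critical damping c_c = 2√(k·m) = 2√(2830 × 540) = 2472 N·s/m, so ζ = c/c_c = 82.0/2472 = 0.03317.
ω_d = ω_n√(1 − ζ²) = 2.289 × √(1 − 0.00110) = 2.288 rad/s.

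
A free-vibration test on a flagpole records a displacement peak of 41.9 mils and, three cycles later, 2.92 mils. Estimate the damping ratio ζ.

0.140

Logarithmic decrement δ = (1/n)·ln(x₀/x_n) = (1/3)·ln(41.9/2.92) = (1/3)·ln(14.35) = 0.8879.
ζ = δ/√(4π² + δ²) = 0.8879/√(39.48 + 0.788) = 0.8879/6.346 = 0.1399.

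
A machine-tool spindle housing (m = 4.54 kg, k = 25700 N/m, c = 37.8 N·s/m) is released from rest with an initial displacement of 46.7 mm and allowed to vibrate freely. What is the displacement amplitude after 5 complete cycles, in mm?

ζ = c/(2√(km)) = 37.8/(2√(25700 × 4.54)) = 37.8/683.2 = 0.05533.
Logarithmic decrement δ = 2πζ/√(1 − ζ²) = 2π × 0.05533/√(1 − 0.00306) = 0.3482.
After n cycles, x_n/x₀ = e^(−nδ), so x_5 = 46.7 × e^(−5 × 0.3482) = 46.7 × 0.1754 = 8.189 mm.

8.19 mm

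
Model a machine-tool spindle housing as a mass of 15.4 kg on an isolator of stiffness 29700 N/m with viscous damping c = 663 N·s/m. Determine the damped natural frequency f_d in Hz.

ω_n = √(k/m) = √(29700/15.4) = 43.92 rad/s.
Critical damping c_c = 2√(k·m) = 2√(29700 × 15.4) = 1353 N·s/m, so ζ = c/c_c = 663/1353 = 0.4902.
ω_d = ω_n√(1 − ζ²) = 43.92 × √(1 − 0.240) = 38.28 rad/s.
f_d = ω_d/(2π) = 6.092 Hz.

6.09 Hz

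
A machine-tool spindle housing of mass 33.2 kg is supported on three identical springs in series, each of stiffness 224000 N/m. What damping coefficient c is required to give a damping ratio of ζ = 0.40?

1260 N·s/m

Series springs: 1/k_eq = 3/224000, so k_eq = 224000/3 = 74670 N/m.
c_c = 2√(k_eq·m) = 2√(74670 × 33.2) = 3149 N·s/m.
c = ζ·c_c = 0.40 × 3149 = 1260 N·s/m.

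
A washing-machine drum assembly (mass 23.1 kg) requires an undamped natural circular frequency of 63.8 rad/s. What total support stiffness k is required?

94000 N/m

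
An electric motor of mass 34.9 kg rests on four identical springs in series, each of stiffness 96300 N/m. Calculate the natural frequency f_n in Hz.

Series springs: 1/k_eq = 4/96300, so k_eq = 96300/4 = 24080 N/m.
ω_n = √(k_eq/m) = √(24080/34.9) = √689.8 = 26.26 rad/s.
f_n = ω_n/(2π) = 26.26/6.283 = 4.180 Hz.

4.18 Hz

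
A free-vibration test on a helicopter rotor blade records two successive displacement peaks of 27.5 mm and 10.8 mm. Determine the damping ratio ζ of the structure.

0.147

Logarithmic decrement δ = (1/n)·ln(x₀/x_n) = (1/1)·ln(27.5/10.8) = (1/1)·ln(2.546) = 0.9346.
ζ = δ/√(4π² + δ²) = 0.9346/√(39.48 + 0.874) = 0.9346/6.352 = 0.1471.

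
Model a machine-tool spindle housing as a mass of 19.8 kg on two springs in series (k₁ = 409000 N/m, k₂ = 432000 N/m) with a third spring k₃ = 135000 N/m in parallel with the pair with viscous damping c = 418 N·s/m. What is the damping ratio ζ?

0.0800

Series pair: k_s = k₁k₂/(k₁+k₂) = (409000)(432000)/(409000 + 432000) = 210100 N/m. In parallel with k₃: k_eq = 210100 + 135000 = 345100 N/m.
ω_n = √(k_eq/m) = √(345100/19.8) = 132.0 rad/s.
Critical damping c_c = 2√(k_eq·m) = 2√(345100 × 19.8) = 5228 N·s/m, so ζ = c/c_c = 418/5228 = 0.07996.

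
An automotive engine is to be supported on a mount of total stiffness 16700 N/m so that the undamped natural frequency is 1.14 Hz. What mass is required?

325 kg

ω_n = 2πf_n = 2π × 1.14 = 7.163 rad/s.
m = k/ω_n² = 16700/7.163² = 16700/51.31 = 325.5 kg.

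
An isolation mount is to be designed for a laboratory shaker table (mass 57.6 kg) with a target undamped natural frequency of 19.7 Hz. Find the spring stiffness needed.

882000 N/m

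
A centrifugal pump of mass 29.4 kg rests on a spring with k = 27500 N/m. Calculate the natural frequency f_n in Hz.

ω_n = √(k/m) = √(27500/29.4) = √935.4 = 30.58 rad/s.
f_n = ω_n/(2π) = 30.58/6.283 = 4.868 Hz.

4.87 Hz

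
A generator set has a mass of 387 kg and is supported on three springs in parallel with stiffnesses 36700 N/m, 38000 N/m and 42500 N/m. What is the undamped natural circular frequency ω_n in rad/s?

17.4 rad/s

Parallel springs add: k_eq = 36700 + 38000 + 42500 = 117200 N/m.
ω_n = √(k_eq/m) = √(117200/387) = √302.8 = 17.40 rad/s.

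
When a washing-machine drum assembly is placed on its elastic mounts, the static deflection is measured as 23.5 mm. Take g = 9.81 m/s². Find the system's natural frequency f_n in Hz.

3.25 Hz

ω_n = √(g/δ_st) = √(9.81/0.0235) = √417.4 = 20.43 rad/s.
f_n = ω_n/(2π) = 20.43/6.283 = 3.252 Hz.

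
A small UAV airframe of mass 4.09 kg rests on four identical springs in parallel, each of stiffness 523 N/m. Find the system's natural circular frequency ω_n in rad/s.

Parallel springs add: k_eq = 4 × 523 = 2092 N/m.
ω_n = √(k_eq/m) = √(2092/4.09) = √511.5 = 22.62 rad/s.

22.6 rad/s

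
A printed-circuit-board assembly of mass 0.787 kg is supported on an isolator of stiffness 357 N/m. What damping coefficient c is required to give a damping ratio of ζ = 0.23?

7.71 N·s/m

c_c = 2√(k·m) = 2√(357.0 × 0.787) = 33.52 N·s/m.
c = ζ·c_c = 0.23 × 33.52 = 7.710 N·s/m.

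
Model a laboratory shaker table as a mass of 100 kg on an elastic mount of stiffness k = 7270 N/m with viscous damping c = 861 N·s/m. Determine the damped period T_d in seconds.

ω_n = √(k/m) = √(7270/100) = 8.526 rad/s.
Critical damping c_c = 2√(k·m) = 2√(7270 × 100) = 1705 N·s/m, so ζ = c/c_c = 861/1705 = 0.5049.
ω_d = ω_n√(1 − ζ²) = 8.526 × √(1 − 0.255) = 7.360 rad/s.
T_d = 2π/ω_d = 0.8537 s.

0.854 s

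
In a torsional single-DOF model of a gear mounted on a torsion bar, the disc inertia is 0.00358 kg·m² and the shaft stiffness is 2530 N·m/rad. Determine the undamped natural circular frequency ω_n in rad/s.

ω_n = √(k_t/J) = √(2530/0.00358) = √706700 = 840.7 rad/s.

841 rad/s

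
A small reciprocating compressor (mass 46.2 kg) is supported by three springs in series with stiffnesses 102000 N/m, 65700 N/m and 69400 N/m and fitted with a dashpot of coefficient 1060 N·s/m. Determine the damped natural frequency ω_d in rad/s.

20.4 rad/s

Series springs: 1/k_eq = 1/102000 + 1/65700 + 1/69400 = 3.943×10^-5, so k_eq = 25360 N/m.
ω_n = √(k_eq/m) = √(25360/46.2) = 23.43 rad/s.
Critical damping c_c = 2√(k_eq·m) = 2√(25360 × 46.2) = 2165 N·s/m, so ζ = c/c_c = 1060/2165 = 0.4897.
ω_d = ω_n√(1 − ζ²) = 23.43 × √(1 − 0.240) = 20.43 rad/s.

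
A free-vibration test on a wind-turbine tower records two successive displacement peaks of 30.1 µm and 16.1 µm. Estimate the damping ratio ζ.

0.0991

Logarithmic decrement δ = (1/n)·ln(x₀/x_n) = (1/1)·ln(30.1/16.1) = (1/1)·ln(1.870) = 0.6257.
ζ = δ/√(4π² + δ²) = 0.6257/√(39.48 + 0.392) = 0.6257/6.314 = 0.09909.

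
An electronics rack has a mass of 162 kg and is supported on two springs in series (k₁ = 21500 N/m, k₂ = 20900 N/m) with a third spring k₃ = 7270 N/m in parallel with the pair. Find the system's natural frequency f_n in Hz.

Series pair: k_s = k₁k₂/(k₁+k₂) = (21500)(20900)/(21500 + 20900) = 10600 N/m. In parallel with k₃: k_eq = 10600 + 7270 = 17870 N/m.
ω_n = √(k_eq/m) = √(17870/162) = √110.3 = 10.50 rad/s.
f_n = ω_n/(2π) = 10.50/6.283 = 1.671 Hz.

1.67 Hz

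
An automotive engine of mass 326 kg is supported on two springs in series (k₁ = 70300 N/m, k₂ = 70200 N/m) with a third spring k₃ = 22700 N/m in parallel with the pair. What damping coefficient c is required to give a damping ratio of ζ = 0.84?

7290 N·s/m

Series pair: k_s = k₁k₂/(k₁+k₂) = (70300)(70200)/(70300 + 70200) = 35120 N/m. In parallel with k₃: k_eq = 35120 + 22700 = 57820 N/m.
c_c = 2√(k_eq·m) = 2√(57820 × 326) = 8684 N·s/m.
c = ζ·c_c = 0.84 × 8684 = 7294 N·s/m.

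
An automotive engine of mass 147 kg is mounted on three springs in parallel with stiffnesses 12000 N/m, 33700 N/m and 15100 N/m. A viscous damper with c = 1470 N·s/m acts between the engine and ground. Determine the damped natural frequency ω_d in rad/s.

19.7 rad/s

Parallel springs add: k_eq = 12000 + 33700 + 15100 = 60800 N/m.
ω_n = √(k_eq/m) = √(60800/147) = 20.34 rad/s.
Critical damping c_c = 2√(k_eq·m) = 2√(60800 × 147) = 5979 N·s/m, so ζ = c/c_c = 1470/5979 = 0.2459.
ω_d = ω_n√(1 − ζ²) = 20.34 × √(1 − 0.0604) = 19.71 rad/s.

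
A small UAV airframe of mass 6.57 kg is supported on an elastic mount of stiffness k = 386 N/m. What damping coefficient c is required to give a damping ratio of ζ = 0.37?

37.3 N·s/m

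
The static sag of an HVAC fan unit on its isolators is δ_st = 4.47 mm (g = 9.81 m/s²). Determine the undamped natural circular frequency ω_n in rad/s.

46.8 rad/s

ω_n = √(g/δ_st) = √(9.81/0.00447) = √2195 = 46.85 rad/s.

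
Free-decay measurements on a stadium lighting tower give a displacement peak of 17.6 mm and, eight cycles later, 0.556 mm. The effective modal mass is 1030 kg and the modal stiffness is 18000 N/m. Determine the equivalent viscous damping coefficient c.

591 N·s/m

Logarithmic decrement δ = (1/n)·ln(x₀/x_n) = (1/8)·ln(17.6/0.556) = (1/8)·ln(31.65) = 0.4319.
ζ = δ/√(4π² + δ²) = 0.4319/√(39.48 + 0.187) = 0.4319/6.298 = 0.06857.
c = ζ · 2√(km) = 0.06857 × 2√(18000 × 1030) = 0.06857 × 8612 = 590.5 N·s/m.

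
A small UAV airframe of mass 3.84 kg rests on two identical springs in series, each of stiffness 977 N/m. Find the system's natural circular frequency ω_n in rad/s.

11.3 rad/s

Series springs: 1/k_eq = 2/977, so k_eq = 977/2 = 488.5 N/m.
ω_n = √(k_eq/m) = √(488.5/3.84) = √127.2 = 11.28 rad/s.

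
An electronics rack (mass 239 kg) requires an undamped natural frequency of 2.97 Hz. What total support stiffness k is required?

83200 N/m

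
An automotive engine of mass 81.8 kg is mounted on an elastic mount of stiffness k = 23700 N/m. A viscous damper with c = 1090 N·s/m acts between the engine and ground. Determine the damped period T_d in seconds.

0.401 s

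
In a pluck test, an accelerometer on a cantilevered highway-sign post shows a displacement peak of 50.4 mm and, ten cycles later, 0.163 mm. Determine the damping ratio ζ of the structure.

0.0909

Logarithmic decrement δ = (1/n)·ln(x₀/x_n) = (1/10)·ln(50.4/0.163) = (1/10)·ln(309.2) = 0.5734.
ζ = δ/√(4π² + δ²) = 0.5734/√(39.48 + 0.329) = 0.5734/6.309 = 0.09088.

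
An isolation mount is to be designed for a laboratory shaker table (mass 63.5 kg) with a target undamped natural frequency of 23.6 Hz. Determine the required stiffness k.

1400000 N/m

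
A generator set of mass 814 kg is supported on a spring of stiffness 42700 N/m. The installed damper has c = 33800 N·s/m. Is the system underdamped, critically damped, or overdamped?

overdamped

c_c = 2√(k·m) = 11790 N·s/m; ζ = c/c_c = 33800/11790 = 2.87.
Since ζ > 1 the system is overdamped.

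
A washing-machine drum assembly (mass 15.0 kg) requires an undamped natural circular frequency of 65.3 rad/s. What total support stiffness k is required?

64000 N/m

k = m·ω_n² = 15.0 × 65.30² = 15.0 × 4264 = 63960 N/m.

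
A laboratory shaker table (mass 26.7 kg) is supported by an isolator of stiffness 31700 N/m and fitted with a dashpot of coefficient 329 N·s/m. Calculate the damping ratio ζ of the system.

ω_n = √(k/m) = √(31700/26.7) = 34.46 rad/s.
Critical damping c_c = 2√(k·m) = 2√(31700 × 26.7) = 1840 N·s/m, so ζ = c/c_c = 329/1840 = 0.1788.

0.179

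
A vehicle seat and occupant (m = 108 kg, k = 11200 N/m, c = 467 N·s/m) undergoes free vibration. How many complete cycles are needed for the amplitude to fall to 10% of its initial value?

2 cycles

ζ = c/(2√(km)) = 467/(2√(11200 × 108)) = 467/2200 = 0.2123.
Logarithmic decrement δ = 2πζ/√(1 − ζ²) = 2π × 0.2123/√(1 − 0.0451) = 1.365.
x_n/x₀ = e^(−nδ) ≤ 0.1; take ln: n ≥ ln(1/0.1)/δ = 2.303/1.365 = 1.687.
So 2 complete cycles are required.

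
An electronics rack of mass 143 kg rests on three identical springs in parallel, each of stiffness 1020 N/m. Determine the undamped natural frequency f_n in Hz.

0.736 Hz

Parallel springs add: k_eq = 3 × 1020 = 3060 N/m.
ω_n = √(k_eq/m) = √(3060/143) = √21.40 = 4.626 rad/s.
f_n = ω_n/(2π) = 4.626/6.283 = 0.7362 Hz.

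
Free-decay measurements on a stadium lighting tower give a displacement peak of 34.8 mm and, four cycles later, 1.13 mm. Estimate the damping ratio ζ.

0.135

Logarithmic decrement δ = (1/n)·ln(x₀/x_n) = (1/4)·ln(34.8/1.13) = (1/4)·ln(30.80) = 0.8568.
ζ = δ/√(4π² + δ²) = 0.8568/√(39.48 + 0.734) = 0.8568/6.341 = 0.1351.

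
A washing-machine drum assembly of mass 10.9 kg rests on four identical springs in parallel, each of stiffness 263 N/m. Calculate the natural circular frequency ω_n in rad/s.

9.82 rad/s

Parallel springs add: k_eq = 4 × 263 = 1052 N/m.
ω_n = √(k_eq/m) = √(1052/10.9) = √96.51 = 9.824 rad/s.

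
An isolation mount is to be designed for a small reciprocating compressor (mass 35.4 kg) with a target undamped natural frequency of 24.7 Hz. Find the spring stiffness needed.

ω_n = 2πf_n = 2π × 24.7 = 155.2 rad/s.
k = m·ω_n² = 35.4 × 155.2² = 35.4 × 24090 = 852600 N/m.

853000 N/m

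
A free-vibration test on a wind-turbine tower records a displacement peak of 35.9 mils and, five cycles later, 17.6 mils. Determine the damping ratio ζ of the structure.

Logarithmic decrement δ = (1/n)·ln(x₀/x_n) = (1/5)·ln(35.9/17.6) = (1/5)·ln(2.040) = 0.1426.
ζ = δ/√(4π² + δ²) = 0.1426/√(39.48 + 0.0203) = 0.1426/6.285 = 0.02268.

0.0227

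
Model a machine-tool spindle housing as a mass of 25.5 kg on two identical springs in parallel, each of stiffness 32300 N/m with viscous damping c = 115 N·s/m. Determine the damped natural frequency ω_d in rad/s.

50.3 rad/s

Parallel springs add: k_eq = 2 × 32300 = 64600 N/m.
ω_n = √(k_eq/m) = √(64600/25.5) = 50.33 rad/s.
Critical damping c_c = 2√(k_eq·m) = 2√(64600 × 25.5) = 2567 N·s/m, so ζ = c/c_c = 115/2567 = 0.04480.
ω_d = ω_n√(1 − ζ²) = 50.33 × √(1 − 0.00201) = 50.28 rad/s.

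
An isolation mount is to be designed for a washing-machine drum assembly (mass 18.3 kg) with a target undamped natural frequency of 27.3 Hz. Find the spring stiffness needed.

ω_n = 2πf_n = 2π × 27.3 = 171.5 rad/s.
k = m·ω_n² = 18.3 × 171.5² = 18.3 × 29420 = 538400 N/m.

538000 N/m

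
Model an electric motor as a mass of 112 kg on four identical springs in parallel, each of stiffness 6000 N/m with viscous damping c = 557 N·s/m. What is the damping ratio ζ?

0.170

Parallel springs add: k_eq = 4 × 6000 = 24000 N/m.
ω_n = √(k_eq/m) = √(24000/112) = 14.64 rad/s.
Critical damping c_c = 2√(k_eq·m) = 2√(24000 × 112) = 3279 N·s/m, so ζ = c/c_c = 557/3279 = 0.1699.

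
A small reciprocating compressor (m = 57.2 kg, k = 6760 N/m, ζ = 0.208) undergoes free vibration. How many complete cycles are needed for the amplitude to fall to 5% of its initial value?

3 cycles

Logarithmic decrement δ = 2πζ/√(1 − ζ²) = 2π × 0.2080/√(1 − 0.0433) = 1.336.
x_n/x₀ = e^(−nδ) ≤ 0.05; take ln: n ≥ ln(1/0.05)/δ = 2.996/1.336 = 2.242.
So 3 complete cycles are required.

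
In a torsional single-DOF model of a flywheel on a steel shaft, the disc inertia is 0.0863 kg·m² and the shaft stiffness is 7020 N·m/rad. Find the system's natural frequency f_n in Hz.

ω_n = √(k_t/J) = √(7020/0.0863) = √81340 = 285.2 rad/s.
f_n = ω_n/(2π) = 285.2/6.283 = 45.39 Hz.

45.4 Hz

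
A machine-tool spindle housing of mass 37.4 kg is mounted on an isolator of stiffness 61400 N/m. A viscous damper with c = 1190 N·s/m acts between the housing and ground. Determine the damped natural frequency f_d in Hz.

ω_n = √(k/m) = √(61400/37.4) = 40.52 rad/s.
Critical damping c_c = 2√(k·m) = 2√(61400 × 37.4) = 3031 N·s/m, so ζ = c/c_c = 1190/3031 = 0.3926.
ω_d = ω_n√(1 − ζ²) = 40.52 × √(1 − 0.154) = 37.26 rad/s.
f_d = ω_d/(2π) = 5.931 Hz.

5.93 Hz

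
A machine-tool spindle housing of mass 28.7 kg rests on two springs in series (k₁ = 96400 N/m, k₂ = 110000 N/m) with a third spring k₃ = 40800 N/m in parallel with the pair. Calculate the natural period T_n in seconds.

Series pair: k_s = k₁k₂/(k₁+k₂) = (96400)(110000)/(96400 + 110000) = 51380 N/m. In parallel with k₃: k_eq = 51380 + 40800 = 92180 N/m.
ω_n = √(k_eq/m) = √(92180/28.7) = √3212 = 56.67 rad/s.
T_n = 2π/ω_n = 6.283/56.67 = 0.1109 s.

0.111 s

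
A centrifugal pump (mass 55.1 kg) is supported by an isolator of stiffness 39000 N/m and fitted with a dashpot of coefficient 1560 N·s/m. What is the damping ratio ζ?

ω_n = √(k/m) = √(39000/55.1) = 26.60 rad/s.
Critical damping c_c = 2√(k·m) = 2√(39000 × 55.1) = 2932 N·s/m, so ζ = c/c_c = 1560/2932 = 0.5321.

0.532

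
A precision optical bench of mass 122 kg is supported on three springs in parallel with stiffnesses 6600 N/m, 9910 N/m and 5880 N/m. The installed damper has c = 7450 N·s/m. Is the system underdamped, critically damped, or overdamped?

overdamped

Parallel springs add: k_eq = 6600 + 9910 + 5880 = 22390 N/m.
c_c = 2√(k_eq·m) = 3305 N·s/m; ζ = c/c_c = 7450/3305 = 2.25.
Since ζ > 1 the system is overdamped.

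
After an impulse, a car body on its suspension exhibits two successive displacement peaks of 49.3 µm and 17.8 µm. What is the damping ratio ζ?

0.160

Logarithmic decrement δ = (1/n)·ln(x₀/x_n) = (1/1)·ln(49.3/17.8) = (1/1)·ln(2.770) = 1.019.
ζ = δ/√(4π² + δ²) = 1.019/√(39.48 + 1.04) = 1.019/6.365 = 0.1600.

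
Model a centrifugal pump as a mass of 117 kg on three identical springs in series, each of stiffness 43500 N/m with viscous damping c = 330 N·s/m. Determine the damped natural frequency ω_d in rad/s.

Series springs: 1/k_eq = 3/43500, so k_eq = 43500/3 = 14500 N/m.
ω_n = √(k_eq/m) = √(14500/117) = 11.13 rad/s.
Critical damping c_c = 2√(k_eq·m) = 2√(14500 × 117) = 2605 N·s/m, so ζ = c/c_c = 330/2605 = 0.1267.
ω_d = ω_n√(1 − ζ²) = 11.13 × √(1 − 0.0160) = 11.04 rad/s.

11.0 rad/s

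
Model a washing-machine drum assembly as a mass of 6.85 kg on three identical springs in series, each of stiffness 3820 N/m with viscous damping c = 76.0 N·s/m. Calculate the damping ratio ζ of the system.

Series springs: 1/k_eq = 3/3820, so k_eq = 3820/3 = 1273 N/m.
ω_n = √(k_eq/m) = √(1273/6.85) = 13.63 rad/s.
Critical damping c_c = 2√(k_eq·m) = 2√(1273 × 6.85) = 186.8 N·s/m, so ζ = c/c_c = 76.0/186.8 = 0.4069.

0.407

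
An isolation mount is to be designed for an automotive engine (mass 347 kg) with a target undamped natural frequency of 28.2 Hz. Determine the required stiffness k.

10900000 N/m

ω_n = 2πf_n = 2π × 28.2 = 177.2 rad/s.
k = m·ω_n² = 347 × 177.2² = 347 × 31390 = 10890000 N/m.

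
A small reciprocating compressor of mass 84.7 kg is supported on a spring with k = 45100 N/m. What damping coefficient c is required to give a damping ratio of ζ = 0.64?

2500 N·s/m

c_c = 2√(k·m) = 2√(45100 × 84.7) = 3909 N·s/m.
c = ζ·c_c = 0.64 × 3909 = 2502 N·s/m.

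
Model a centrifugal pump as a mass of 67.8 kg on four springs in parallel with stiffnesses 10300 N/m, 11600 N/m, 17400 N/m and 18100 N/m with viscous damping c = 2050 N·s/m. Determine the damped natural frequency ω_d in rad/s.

24.9 rad/s

Parallel springs add: k_eq = 10300 + 11600 + 17400 + 18100 = 57400 N/m.
ω_n = √(k_eq/m) = √(57400/67.8) = 29.10 rad/s.
Critical damping c_c = 2√(k_eq·m) = 2√(57400 × 67.8) = 3945 N·s/m, so ζ = c/c_c = 2050/3945 = 0.5196.
ω_d = ω_n√(1 − ζ²) = 29.10 × √(1 − 0.270) = 24.86 rad/s.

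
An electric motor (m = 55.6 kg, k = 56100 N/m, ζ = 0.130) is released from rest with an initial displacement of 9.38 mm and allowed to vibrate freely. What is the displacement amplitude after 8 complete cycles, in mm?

Logarithmic decrement δ = 2πζ/√(1 − ζ²) = 2π × 0.1300/√(1 − 0.0169) = 0.8238.
After n cycles, x_n/x₀ = e^(−nδ), so x_8 = 9.38 × e^(−8 × 0.8238) = 9.38 × 0.001373 = 0.01288 mm.

0.0129 mm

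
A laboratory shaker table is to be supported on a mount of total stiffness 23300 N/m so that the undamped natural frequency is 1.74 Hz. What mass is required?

ω_n = 2πf_n = 2π × 1.74 = 10.93 rad/s.
m = k/ω_n² = 23300/10.93² = 23300/119.5 = 194.9 kg.

195 kg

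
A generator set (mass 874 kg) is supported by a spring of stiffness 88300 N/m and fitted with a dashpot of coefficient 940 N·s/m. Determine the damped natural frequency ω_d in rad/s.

ω_n = √(k/m) = √(88300/874) = 10.05 rad/s.
Critical damping c_c = 2√(k·m) = 2√(88300 × 874) = 17570 N·s/m, so ζ = c/c_c = 940/17570 = 0.05350.
ω_d = ω_n√(1 − ζ²) = 10.05 × √(1 − 0.00286) = 10.04 rad/s.

10.0 rad/s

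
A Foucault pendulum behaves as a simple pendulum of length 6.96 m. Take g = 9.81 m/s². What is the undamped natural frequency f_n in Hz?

0.189 Hz

For a simple pendulum ω_n = √(g/L) = √(9.81/6.96) = √1.409 = 1.187 rad/s.
f_n = ω_n/(2π) = 1.187/6.283 = 0.1890 Hz.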